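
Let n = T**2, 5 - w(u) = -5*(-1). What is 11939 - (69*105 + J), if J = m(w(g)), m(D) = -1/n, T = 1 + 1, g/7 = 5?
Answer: 18777/4 ≈ 4694.3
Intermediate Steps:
g = 35 (g = 7*5 = 35)
T = 2
w(u) = 0 (w(u) = 5 - (-5)*(-1) = 5 - 1*5 = 5 - 5 = 0)
n = 4 (n = 2**2 = 4)
m(D) = -1/4
J = -1/4 ≈ -0.25000
11939 - (69*105 + J) = 11939 - (69*105 - 1/4) = 11939 - (7245 - 1/4) = 11939 - 1*28979/4 = 11939 - 28979/4 = 18777/4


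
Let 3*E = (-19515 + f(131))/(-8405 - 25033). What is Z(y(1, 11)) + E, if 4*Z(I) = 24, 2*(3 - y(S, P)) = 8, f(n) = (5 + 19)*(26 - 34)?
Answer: 207197/33438 ≈ 6.1965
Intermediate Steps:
f(n) = -192 (f(n) = 24*(-8) = -192)
y(S, P) = -1 (y(S, P) = 3 - ½*8 = 3 - 4 = -1)
E = 6569/33438 (E = ((-19515 - 192)/(-8405 - 25033))/3 = (-19707/(-33438))/3 = (-19707*(-1/33438))/3 = (⅓)*(6569/11146) = 6569/33438 ≈ 0.19645)
Z(I) = 6 (Z(I) = (¼)*24 = 6)
Z(y(1, 11)) + E = 6 + 6569/33438 = 207197/33438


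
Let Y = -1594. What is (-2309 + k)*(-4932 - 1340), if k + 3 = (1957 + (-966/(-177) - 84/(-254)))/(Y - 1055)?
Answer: 95973089795968/6616319 ≈ 1.4506e+7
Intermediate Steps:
k = -24751348/6616319 (k = -3 + (1957 + (-966/(-177) - 84/(-254)))/(-1594 - 1055) = -3 + (1957 + (-966*(-1/177) - 84*(-1/254)))/(-2649) = -3 + (1957 + (322/59 + 42/127))*(-1/2649) = -3 + (1957 + 43372/7493)*(-1/2649) = -3 + (14707173/7493)*(-1/2649) = -3 - 4902391/6616319 = -24751348/6616319 ≈ -3.7410)
(-2309 + k)*(-4932 - 1340) = (-2309 - 24751348/6616319)*(-4932 - 1340) = -15301831919/6616319*(-6272) = 95973089795968/6616319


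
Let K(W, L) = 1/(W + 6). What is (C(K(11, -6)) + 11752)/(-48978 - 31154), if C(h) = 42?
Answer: -5897/40066 ≈ -0.14718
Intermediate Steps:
K(W, L) = 1/(6 + W)
(C(K(11, -6)) + 11752)/(-48978 - 31154) = (42 + 11752)/(-48978 - 31154) = 11794/(-80132) = 11794*(-1/80132) = -5897/40066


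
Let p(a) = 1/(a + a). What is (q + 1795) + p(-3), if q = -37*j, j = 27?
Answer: 4775/6 ≈ 795.83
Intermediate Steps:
p(a) = 1/(2*a)
q = -999 (q = -37*27 = -999)
(q + 1795) + p(-3) = (-999 + 1795) + (1/2)/(-3) = 796 + (1/2)*(-1/3) = 796 - 1/6 = 4775/6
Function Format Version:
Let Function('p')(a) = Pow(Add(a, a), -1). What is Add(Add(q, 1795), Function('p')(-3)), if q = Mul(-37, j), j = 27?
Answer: Rational(4775, 6) ≈ 795.83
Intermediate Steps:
Function('p')(a) = Mul(Rational(1, 2), Pow(a, -1)) (Function('p')(a) = Pow(Mul(2, a), -1) = Mul(Rational(1, 2), Pow(a, -1)))
q = -999 (q = Mul(-37, 27) = -999)
Add(Add(q, 1795), Function('p')(-3)) = Add(Add(-999, 1795), Mul(Rational(1, 2), Pow(-3, -1))) = Add(796, Mul(Rational(1, 2), Rational(-1, 3))) = Add(796, Rational(-1, 6)) = Rational(4775, 6)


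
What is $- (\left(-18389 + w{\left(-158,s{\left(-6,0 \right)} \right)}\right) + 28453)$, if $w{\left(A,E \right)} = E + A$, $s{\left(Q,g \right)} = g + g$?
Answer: $-9906$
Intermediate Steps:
$s{\left(Q,g \right)} = 2 g$
$w{\left(A,E \right)} = A + E$
$- (\left(-18389 + w{\left(-158,s{\left(-6,0 \right)} \right)}\right) + 28453) = - (\left(-18389 + \left(-158 + 2 \cdot 0\right)\right) + 28453) = - (\left(-18389 + \left(-158 + 0\right)\right) + 28453) = - (\left(-18389 - 158\right) + 28453) = - (-18547 + 28453) = \left(-1\right) 9906 = -9906$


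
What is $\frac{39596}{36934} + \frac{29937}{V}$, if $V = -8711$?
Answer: $- \frac{380386201}{160866037} \approx -2.3646$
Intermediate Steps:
$\frac{39596}{36934} + \frac{29937}{V} = \frac{39596}{36934} + \frac{29937}{-8711} = 39596 \cdot \frac{1}{36934} + 29937 \left(- \frac{1}{8711}\right) = \frac{19798}{18467} - \frac{29937}{8711} = - \frac{380386201}{160866037}$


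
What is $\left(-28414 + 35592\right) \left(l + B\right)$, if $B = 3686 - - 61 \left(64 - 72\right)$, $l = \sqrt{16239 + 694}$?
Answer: $22955244 + 7178 \sqrt{16933} \approx 2.3889 \cdot 10^{7}$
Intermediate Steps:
$l = \sqrt{16933} \approx 130.13$
$B = 3198$ ($B = 3686 - \left(-61\right) \left(-8\right) = 3686 - 488 = 3198$)
$\left(-28414 + 35592\right) \left(l + B\right) = \left(-28414 + 35592\right) \left(\sqrt{16933} + 3198\right) = 7178 \left(3198 + \sqrt{16933}\right) = 22955244 + 7178 \sqrt{16933}$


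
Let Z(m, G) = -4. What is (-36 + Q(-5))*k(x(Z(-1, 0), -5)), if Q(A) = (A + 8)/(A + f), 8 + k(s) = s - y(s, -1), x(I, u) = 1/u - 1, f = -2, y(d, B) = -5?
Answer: 153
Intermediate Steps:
x(I, u) = -1 + 1/u
k(s) = -3 + s (k(s) = -8 + (s - 1*(-5)) = -8 + (s + 5) = -8 + (5 + s) = -3 + s)
Q(A) = (8 + A)/(-2 + A) (Q(A) = (A + 8)/(A - 2) = (8 + A)/(-2 + A))
(-36 + Q(-5))*k(x(Z(-1, 0), -5)) = (-36 + (8 - 5)/(-2 - 5))*(-3 + (1 - 1*(-5))/(-5)) = (-36 + 3/(-7))*(-3 - (1 + 5)/5) = (-36 - ⅐*3)*(-3 - ⅕*6) = (-36 - 3/7)*(-3 - 6/5) = -255/7*(-21/5) = 153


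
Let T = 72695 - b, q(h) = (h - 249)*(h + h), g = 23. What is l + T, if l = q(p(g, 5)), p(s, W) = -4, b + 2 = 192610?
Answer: -117889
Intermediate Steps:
b = 192608 (b = -2 + 192610 = 192608)
q(h) = 2*h*(-249 + h) (q(h) = (-249 + h)*(2*h) = 2*h*(-249 + h))
l = 2024 (l = 2*(-4)*(-249 - 4) = 2*(-4)*(-253) = 2024)
T = -119913 (T = 72695 - 1*192608 = 72695 - 192608 = -119913)
l + T = 2024 - 119913 = -117889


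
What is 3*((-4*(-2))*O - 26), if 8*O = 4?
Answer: -66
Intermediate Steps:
O = ½ (O = (⅛)*4 = ½ ≈ 0.50000)
3*((-4*(-2))*O - 26) = 3*(-4*(-2)*(½) - 26) = 3*(8*(½) - 26) = 3*(4 - 26) = 3*(-22) = -66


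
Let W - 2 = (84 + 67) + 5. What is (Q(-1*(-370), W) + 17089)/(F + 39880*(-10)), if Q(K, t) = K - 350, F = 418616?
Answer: 17109/19816 ≈ 0.86339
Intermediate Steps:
W = 158 (W = 2 + ((84 + 67) + 5) = 2 + (151 + 5) = 2 + 156 = 158)
Q(K, t) = -350 + K
(Q(-1*(-370), W) + 17089)/(F + 39880*(-10)) = ((-350 - 1*(-370)) + 17089)/(418616 + 39880*(-10)) = ((-350 + 370) + 17089)/(418616 - 398800) = (20 + 17089)/19816 = 17109*(1/19816) = 17109/19816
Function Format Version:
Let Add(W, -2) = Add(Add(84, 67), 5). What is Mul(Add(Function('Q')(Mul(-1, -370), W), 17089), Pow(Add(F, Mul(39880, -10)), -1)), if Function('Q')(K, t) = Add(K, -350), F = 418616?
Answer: Rational(17109, 19816) ≈ 0.86339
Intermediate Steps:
W = 158 (W = Add(2, Add(Add(84, 67), 5)) = Add(2, Add(151, 5)) = Add(2, 156) = 158)
Function('Q')(K, t) = Add(-350, K)
Mul(Add(Function('Q')(Mul(-1, -370), W), 17089), Pow(Add(F, Mul(39880, -10)), -1)) = Mul(Add(Add(-350, Mul(-1, -370)), 17089), Pow(Add(418616, Mul(39880, -10)), -1)) = Mul(Add(Add(-350, 370), 17089), Pow(Add(418616, -398800), -1)) = Mul(Add(20, 17089), Pow(19816, -1)) = Mul(17109, Rational(1, 19816)) = Rational(17109, 19816)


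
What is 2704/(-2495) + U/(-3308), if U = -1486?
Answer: -2618631/4126730 ≈ -0.63455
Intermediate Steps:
2704/(-2495) + U/(-3308) = 2704/(-2495) - 1486/(-3308) = 2704*(-1/2495) - 1486*(-1/3308) = -2704/2495 + 743/1654 = -2618631/4126730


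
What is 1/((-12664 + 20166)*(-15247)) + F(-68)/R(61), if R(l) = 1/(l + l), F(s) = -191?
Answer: -2665352526189/114382994 ≈ -23302.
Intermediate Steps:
R(l) = 1/(2*l)
1/((-12664 + 20166)*(-15247)) + F(-68)/R(61) = 1/((-12664 + 20166)*(-15247)) - 191/((½)/61) = -1/15247/7502 - 191/((½)*(1/61)) = (1/7502)*(-1/15247) - 191/1/122 = -1/114382994 - 191*122 = -1/114382994 - 23302 = -2665352526189/114382994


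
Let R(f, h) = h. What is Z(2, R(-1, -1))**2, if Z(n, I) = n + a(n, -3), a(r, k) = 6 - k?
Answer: 121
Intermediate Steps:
Z(n, I) = 9 + n (Z(n, I) = n + (6 - 1*(-3)) = n + (6 + 3) = n + 9 = 9 + n)
Z(2, R(-1, -1))**2 = (9 + 2)**2 = 11**2 = 121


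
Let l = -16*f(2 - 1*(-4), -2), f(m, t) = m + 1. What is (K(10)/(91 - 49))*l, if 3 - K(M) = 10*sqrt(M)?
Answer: -8 + 80*sqrt(10)/3 ≈ 76.327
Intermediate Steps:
f(m, t) = 1 + m
l = -112 (l = -16*(1 + (2 - 1*(-4))) = -16*(1 + (2 + 4)) = -16*(1 + 6) = -16*7 = -112)
K(M) = 3 - 10*sqrt(M)
(K(10)/(91 - 49))*l = ((3 - 10*sqrt(10))/(91 - 49))*(-112) = ((3 - 10*sqrt(10))/42)*(-112) = ((3 - 10*sqrt(10))*(1/42))*(-112) = (1/14 - 5*sqrt(10)/21)*(-112) = -8 + 80*sqrt(10)/3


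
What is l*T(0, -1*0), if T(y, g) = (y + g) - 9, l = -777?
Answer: 6993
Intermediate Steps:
T(y, g) = -9 + g + y (T(y, g) = (g + y) - 9 = -9 + g + y)
l*T(0, -1*0) = -777*(-9 - 1*0 + 0) = -777*(-9 + 0 + 0) = -777*(-9) = 6993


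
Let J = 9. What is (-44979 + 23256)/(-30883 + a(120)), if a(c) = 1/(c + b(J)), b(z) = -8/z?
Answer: 1791312/2546659 ≈ 0.70340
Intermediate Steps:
a(c) = 1/(-8/9 + c) (a(c) = 1/(c - 8/9) = 1/(-8/9 + c))
(-44979 + 23256)/(-30883 + a(120)) = (-44979 + 23256)/(-30883 + 9/(-8 + 9*120)) = -21723/(-30883 + 9/(-8 + 1080)) = -21723/(-30883 + 9/1072) = -21723/(-33106567/1072) = -21723*(-1072/33106567) = 1791312/2546659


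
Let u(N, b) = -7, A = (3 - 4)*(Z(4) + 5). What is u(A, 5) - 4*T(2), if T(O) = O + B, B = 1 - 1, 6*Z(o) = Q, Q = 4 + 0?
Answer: -15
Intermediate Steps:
Q = 4
Z(o) = ⅔ (Z(o) = (⅙)*4 = ⅔)
A = -17/3 (A = (3 - 4)*(⅔ + 5) = -1*17/3 = -17/3 ≈ -5.6667)
B = 0
T(O) = O (T(O) = O + 0 = O)
u(A, 5) - 4*T(2) = -7 - 4*2 = -7 - 8 = -15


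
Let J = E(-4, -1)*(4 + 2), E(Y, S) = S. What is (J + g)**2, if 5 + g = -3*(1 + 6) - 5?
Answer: 1369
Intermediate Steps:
J = -6 (J = -(4 + 2) = -1*6 = -6)
g = -31 (g = -5 + (-3*(1 + 6) - 5) = -5 + (-3*7 - 5) = -5 + (-21 - 5) = -5 - 26 = -31)
(J + g)**2 = (-6 - 31)**2 = (-37)**2 = 1369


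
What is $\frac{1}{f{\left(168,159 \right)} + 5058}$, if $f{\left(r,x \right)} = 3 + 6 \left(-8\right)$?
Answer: $\frac{1}{5013} \approx 0.00019948$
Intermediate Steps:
$f{\left(r,x \right)} = -45$ ($f{\left(r,x \right)} = 3 - 48 = -45$)
$\frac{1}{f{\left(168,159 \right)} + 5058} = \frac{1}{-45 + 5058} = \frac{1}{5013}$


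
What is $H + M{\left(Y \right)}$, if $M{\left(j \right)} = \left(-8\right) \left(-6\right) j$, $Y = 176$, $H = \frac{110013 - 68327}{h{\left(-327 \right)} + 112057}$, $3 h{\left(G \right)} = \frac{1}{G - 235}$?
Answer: $\frac{1596134879844}{188928101} \approx 8448.4$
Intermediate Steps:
$h{\left(G \right)} = \frac{1}{3 \left(-235 + G\right)}$ ($h{\left(G \right)} = \frac{1}{3 \left(G - 235\right)} = \frac{1}{3 \left(-235 + G\right)}$)
$H = \frac{70282596}{188928101}$ ($H = \frac{110013 - 68327}{\frac{1}{3 \left(-235 - 327\right)} + 112057} = \frac{41686}{\frac{1}{3 \left(-562\right)} + 112057} = \frac{41686}{\frac{1}{3} \left(- \frac{1}{562}\right) + 112057} = \frac{41686}{- \frac{1}{1686} + 112057} = \frac{41686}{\frac{188928101}{1686}} = 41686 \cdot \frac{1686}{188928101} = \frac{70282596}{188928101} \approx 0.37201$)
$M{\left(j \right)} = 48 j$
$H + M{\left(Y \right)} = \frac{70282596}{188928101} + 48 \cdot 176 = \frac{70282596}{188928101} + 8448 = \frac{1596134879844}{188928101}$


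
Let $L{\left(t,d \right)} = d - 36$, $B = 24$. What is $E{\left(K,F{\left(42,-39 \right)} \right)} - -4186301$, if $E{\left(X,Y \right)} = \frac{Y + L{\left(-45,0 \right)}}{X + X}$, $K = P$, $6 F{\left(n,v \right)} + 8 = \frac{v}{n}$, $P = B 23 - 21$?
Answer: $\frac{373451536459}{89208} \approx 4.1863 \cdot 10^{6}$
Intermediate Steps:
$P = 531$ ($P = 24 \cdot 23 - 21 = 552 - 21 = 531$)
$L{\left(t,d \right)} = -36 + d$
$F{\left(n,v \right)} = - \frac{4}{3} + \frac{v}{6 n}$ ($F{\left(n,v \right)} = - \frac{4}{3} + \frac{v \frac{1}{n}}{6} = - \frac{4}{3} + \frac{v}{6 n}$)
$K = 531$
$E{\left(X,Y \right)} = \frac{-36 + Y}{2 X}$ ($E{\left(X,Y \right)} = \frac{Y + \left(-36 + 0\right)}{X + X} = \frac{Y - 36}{2 X} = \left(-36 + Y\right) \frac{1}{2 X} = \frac{-36 + Y}{2 X}$)
$E{\left(K,F{\left(42,-39 \right)} \right)} - -4186301 = \frac{-36 + \frac{-39 - 336}{6 \cdot 42}}{2 \cdot 531} - -4186301 = \frac{1}{2} \cdot \frac{1}{531} \left(-36 + \frac{1}{6} \cdot \frac{1}{42} \left(-39 - 336\right)\right) + 4186301 = \frac{1}{2} \cdot \frac{1}{531} \left(-36 + \frac{1}{6} \cdot \frac{1}{42} \left(-375\right)\right) + 4186301 = \frac{1}{2} \cdot \frac{1}{531} \left(-36 - \frac{125}{84}\right) + 4186301 = \frac{1}{2} \cdot \frac{1}{531} \left(- \frac{3149}{84}\right) + 4186301 = - \frac{3149}{89208} + 4186301 = \frac{373451536459}{89208}$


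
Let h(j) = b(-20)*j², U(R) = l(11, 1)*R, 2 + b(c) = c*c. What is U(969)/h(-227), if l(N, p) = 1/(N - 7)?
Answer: 969/82034168 ≈ 1.1812e-5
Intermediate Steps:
b(c) = -2 + c² (b(c) = -2 + c*c = -2 + c²)
l(N, p) = 1/(-7 + N)
U(R) = R/4 (U(R) = R/(-7 + 11) = R/4)
h(j) = 398*j² (h(j) = (-2 + (-20)²)*j² = (-2 + 400)*j² = 398*j²)
U(969)/h(-227) = ((¼)*969)/((398*(-227)²)) = 969/(4*((398*51529))) = (969/4)/20508542 = (969/4)*(1/20508542) = 969/82034168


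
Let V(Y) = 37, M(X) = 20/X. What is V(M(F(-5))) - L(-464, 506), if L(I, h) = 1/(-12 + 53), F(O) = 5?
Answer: 1516/41 ≈ 36.976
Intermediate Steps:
L(I, h) = 1/41
V(M(F(-5))) - L(-464, 506) = 37 - 1*1/41 = 37 - 1/41 = 1516/41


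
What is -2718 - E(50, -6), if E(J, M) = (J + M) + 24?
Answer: -2786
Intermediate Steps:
E(J, M) = 24 + J + M
-2718 - E(50, -6) = -2718 - (24 + 50 - 6) = -2718 - 1*68 = -2718 - 68 = -2786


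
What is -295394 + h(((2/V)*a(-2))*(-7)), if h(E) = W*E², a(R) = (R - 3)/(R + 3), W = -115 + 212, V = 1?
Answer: 179906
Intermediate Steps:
W = 97
a(R) = (-3 + R)/(3 + R)
h(E) = 97*E²
-295394 + h(((2/V)*a(-2))*(-7)) = -295394 + 97*(((2/1)*((-3 - 2)/(3 - 2)))*(-7))² = -295394 + 97*(((2*1)*(-5/1))*(-7))² = -295394 + 97*((2*(1*(-5)))*(-7))² = -295394 + 97*((2*(-5))*(-7))² = -295394 + 97*(-10*(-7))² = -295394 + 97*70² = -295394 + 97*4900 = -295394 + 475300 = 179906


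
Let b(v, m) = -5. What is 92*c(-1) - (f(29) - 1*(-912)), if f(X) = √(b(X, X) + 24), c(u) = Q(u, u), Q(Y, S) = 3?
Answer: -636 - √19 ≈ -640.36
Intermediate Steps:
c(u) = 3
f(X) = √19 (f(X) = √(-5 + 24) = √19)
92*c(-1) - (f(29) - 1*(-912)) = 92*3 - (√19 - 1*(-912)) = 276 - (√19 + 912) = 276 - (912 + √19) = 276 + (-912 - √19) = -636 - √19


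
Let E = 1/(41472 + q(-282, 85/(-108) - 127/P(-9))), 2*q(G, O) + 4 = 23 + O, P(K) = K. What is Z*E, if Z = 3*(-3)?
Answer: -1944/8961443 ≈ -0.00021693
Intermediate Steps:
Z = -9
q(G, O) = 19/2 + O/2 (q(G, O) = -2 + (23 + O)/2 = -2 + (23/2 + O/2) = 19/2 + O/2)
E = 216/8961443 (E = 1/(41472 + (19/2 + (85/(-108) - 127/(-9))/2)) = 1/(41472 + (19/2 + (85*(-1/108) - 127*(-⅑))/2)) = 1/(41472 + (19/2 + (-85/108 + 127/9)/2)) = 1/(41472 + (19/2 + (½)*(1439/108))) = 1/(41472 + (19/2 + 1439/216)) = 1/(41472 + 3491/216) = 1/(8961443/216) = 216/8961443 ≈ 2.4103e-5)
Z*E = -9*216/8961443 = -1944/8961443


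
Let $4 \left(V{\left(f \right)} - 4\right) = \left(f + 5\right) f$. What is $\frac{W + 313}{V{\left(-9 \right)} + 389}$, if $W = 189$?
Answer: $\frac{251}{201} \approx 1.2488$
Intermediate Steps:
$V{\left(f \right)} = 4 + \frac{f \left(5 + f\right)}{4}$ ($V{\left(f \right)} = 4 + \frac{\left(f + 5\right) f}{4} = 4 + \frac{\left(5 + f\right) f}{4} = 4 + \frac{f \left(5 + f\right)}{4}$)
$\frac{W + 313}{V{\left(-9 \right)} + 389} = \frac{189 + 313}{\left(4 + \frac{\left(-9\right)^{2}}{4} + \frac{5}{4} \left(-9\right)\right) + 389} = \frac{502}{\left(4 + \frac{1}{4} \cdot 81 - \frac{45}{4}\right) + 389} = \frac{502}{\left(4 + \frac{81}{4} - \frac{45}{4}\right) + 389} = \frac{502}{13 + 389} = \frac{502}{402} = 502 \cdot \frac{1}{402} = \frac{251}{201}$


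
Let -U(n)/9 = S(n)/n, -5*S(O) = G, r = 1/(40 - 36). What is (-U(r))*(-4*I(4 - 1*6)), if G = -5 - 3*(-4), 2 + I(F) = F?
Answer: -4032/5 ≈ -806.40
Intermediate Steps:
I(F) = -2 + F
G = 7 (G = -5 + 12 = 7)
r = ¼ (r = 1/4 = ¼ ≈ 0.25000)
S(O) = -7/5 (S(O) = -⅕*7 = -7/5)
U(n) = 63/(5*n) (U(n) = -(-63)/(5*n) = 63/(5*n))
(-U(r))*(-4*I(4 - 1*6)) = (-63/(5*¼))*(-4*(-2 + (4 - 1*6))) = (-63*4/5)*(-4*(-2 + (4 - 6))) = (-1*252/5)*(-4*(-2 - 2)) = -(-1008)*(-4)/5 = -252/5*16 = -4032/5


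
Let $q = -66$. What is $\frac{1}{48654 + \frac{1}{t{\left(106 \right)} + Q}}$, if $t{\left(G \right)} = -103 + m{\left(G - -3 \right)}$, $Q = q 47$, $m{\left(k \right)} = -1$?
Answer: $\frac{3206}{155984723} \approx 2.0553 \cdot 10^{-5}$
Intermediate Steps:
$Q = -3102$ ($Q = \left(-66\right) 47 = -3102$)
$t{\left(G \right)} = -104$ ($t{\left(G \right)} = -103 - 1 = -104$)
$\frac{1}{48654 + \frac{1}{t{\left(106 \right)} + Q}} = \frac{1}{48654 + \frac{1}{-104 - 3102}} = \frac{1}{48654 + \frac{1}{-3206}} = \frac{1}{48654 - \frac{1}{3206}} = \frac{1}{\frac{155984723}{3206}} = \frac{3206}{155984723}$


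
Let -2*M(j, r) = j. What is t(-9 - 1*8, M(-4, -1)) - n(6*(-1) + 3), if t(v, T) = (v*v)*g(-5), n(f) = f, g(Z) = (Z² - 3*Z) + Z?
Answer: 10118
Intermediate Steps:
M(j, r) = -j/2
g(Z) = Z² - 2*Z
t(v, T) = 35*v² (t(v, T) = (v*v)*(-5*(-2 - 5)) = v²*(-5*(-7)) = v²*35 = 35*v²)
t(-9 - 1*8, M(-4, -1)) - n(6*(-1) + 3) = 35*(-9 - 1*8)² - (6*(-1) + 3) = 35*(-9 - 8)² - (-6 + 3) = 35*(-17)² - 1*(-3) = 35*289 + 3 = 10115 + 3 = 10118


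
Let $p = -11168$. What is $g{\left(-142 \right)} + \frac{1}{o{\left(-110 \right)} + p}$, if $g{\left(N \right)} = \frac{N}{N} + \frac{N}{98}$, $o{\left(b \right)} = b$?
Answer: $- \frac{248165}{552622} \approx -0.44907$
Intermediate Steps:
$g{\left(N \right)} = 1 + \frac{N}{98}$ ($g{\left(N \right)} = 1 + N \frac{1}{98} = 1 + \frac{N}{98}$)
$g{\left(-142 \right)} + \frac{1}{o{\left(-110 \right)} + p} = \left(1 + \frac{1}{98} \left(-142\right)\right) + \frac{1}{-110 - 11168} = \left(1 - \frac{71}{49}\right) + \frac{1}{-11278} = - \frac{22}{49} - \frac{1}{11278} = - \frac{248165}{552622}$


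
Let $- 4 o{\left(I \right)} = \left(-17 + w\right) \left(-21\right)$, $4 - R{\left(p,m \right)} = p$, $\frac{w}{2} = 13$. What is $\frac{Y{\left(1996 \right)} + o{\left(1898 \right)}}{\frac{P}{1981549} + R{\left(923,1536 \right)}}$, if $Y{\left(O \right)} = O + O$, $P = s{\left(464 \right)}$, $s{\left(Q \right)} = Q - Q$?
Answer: $- \frac{16157}{3676} \approx -4.3953$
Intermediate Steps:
$w = 26$ ($w = 2 \cdot 13 = 26$)
$R{\left(p,m \right)} = 4 - p$
$s{\left(Q \right)} = 0$
$P = 0$
$o{\left(I \right)} = \frac{189}{4}$ ($o{\left(I \right)} = - \frac{\left(-17 + 26\right) \left(-21\right)}{4} = - \frac{9 \left(-21\right)}{4} = \left(- \frac{1}{4}\right) \left(-189\right) = \frac{189}{4}$)
$Y{\left(O \right)} = 2 O$
$\frac{Y{\left(1996 \right)} + o{\left(1898 \right)}}{\frac{P}{1981549} + R{\left(923,1536 \right)}} = \frac{2 \cdot 1996 + \frac{189}{4}}{\frac{0}{1981549} + \left(4 - 923\right)} = \frac{3992 + \frac{189}{4}}{0 \cdot \frac{1}{1981549} + \left(4 - 923\right)} = \frac{16157}{4 \left(0 - 919\right)} = \frac{16157}{4 \left(-919\right)} = \frac{16157}{4} \left(- \frac{1}{919}\right) = - \frac{16157}{3676}$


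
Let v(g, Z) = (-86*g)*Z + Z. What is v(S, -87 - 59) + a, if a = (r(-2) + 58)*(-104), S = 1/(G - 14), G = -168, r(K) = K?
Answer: -549548/91 ≈ -6039.0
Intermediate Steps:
S = -1/182 (S = 1/(-168 - 14) = 1/(-182) = -1/182 ≈ -0.0054945)
v(g, Z) = Z - 86*Z*g (v(g, Z) = -86*Z*g + Z = Z - 86*Z*g)
a = -5824 (a = (-2 + 58)*(-104) = 56*(-104) = -5824)
v(S, -87 - 59) + a = (-87 - 59)*(1 - 86*(-1/182)) - 5824 = -146*(1 + 43/91) - 5824 = -146*134/91 - 5824 = -19564/91 - 5824 = -549548/91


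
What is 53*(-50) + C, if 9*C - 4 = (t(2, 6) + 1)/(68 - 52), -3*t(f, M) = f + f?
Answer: -1144609/432 ≈ -2649.6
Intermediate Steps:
t(f, M) = -2*f/3 (t(f, M) = -(f + f)/3 = -2*f/3)
C = 191/432 (C = 4/9 + ((-⅔*2 + 1)/(68 - 52))/9 = 4/9 + ((-4/3 + 1)/16)/9 = 4/9 + (-⅓*1/16)/9 = 4/9 + (⅑)*(-1/48) = 4/9 - 1/432 = 191/432 ≈ 0.44213)
53*(-50) + C = 53*(-50) + 191/432 = -2650 + 191/432 = -1144609/432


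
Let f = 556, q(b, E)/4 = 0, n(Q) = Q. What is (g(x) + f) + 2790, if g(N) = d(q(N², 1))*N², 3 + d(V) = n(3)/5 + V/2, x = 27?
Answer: 7982/5 ≈ 1596.4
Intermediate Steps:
q(b, E) = 0 (q(b, E) = 4*0 = 0)
d(V) = -12/5 + V/2 (d(V) = -3 + (3/5 + V/2) = -3 + (3*(⅕) + V*(½)) = -3 + (⅗ + V/2) = -12/5 + V/2)
g(N) = -12*N²/5 (g(N) = (-12/5 + (½)*0)*N² = (-12/5 + 0)*N² = -12*N²/5)
(g(x) + f) + 2790 = (-12/5*27² + 556) + 2790 = (-12/5*729 + 556) + 2790 = (-8748/5 + 556) + 2790 = -5968/5 + 2790 = 7982/5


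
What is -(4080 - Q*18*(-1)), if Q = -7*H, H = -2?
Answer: -4332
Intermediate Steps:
Q = 14 (Q = -7*(-2) = 14)
-(4080 - Q*18*(-1)) = -(4080 - 14*18*(-1)) = -(4080 - 252*(-1)) = -(4080 - 1*(-252)) = -(4080 + 252) = -1*4332 = -4332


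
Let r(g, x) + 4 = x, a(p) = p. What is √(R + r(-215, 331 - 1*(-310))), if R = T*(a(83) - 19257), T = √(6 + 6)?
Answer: √(637 - 38348*√3) ≈ 256.48*I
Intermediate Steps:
r(g, x) = -4 + x
T = 2*√3 (T = √12 = 2*√3 ≈ 3.4641)
R = -38348*√3 (R = (2*√3)*(83 - 19257) = (2*√3)*(-19174) = -38348*√3 ≈ -66421.)
√(R + r(-215, 331 - 1*(-310))) = √(-38348*√3 + (-4 + (331 - 1*(-310)))) = √(-38348*√3 + (-4 + (331 + 310))) = √(-38348*√3 + (-4 + 641)) = √(-38348*√3 + 637) = √(637 - 38348*√3)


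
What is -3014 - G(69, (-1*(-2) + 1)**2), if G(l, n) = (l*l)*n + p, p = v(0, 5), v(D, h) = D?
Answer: -45863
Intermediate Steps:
p = 0
G(l, n) = n*l**2 (G(l, n) = (l*l)*n + 0 = l**2*n + 0 = n*l**2 + 0 = n*l**2)
-3014 - G(69, (-1*(-2) + 1)**2) = -3014 - (-1*(-2) + 1)**2*69**2 = -3014 - (2 + 1)**2*4761 = -3014 - 3**2*4761 = -3014 - 9*4761 = -3014 - 1*42849 = -3014 - 42849 = -45863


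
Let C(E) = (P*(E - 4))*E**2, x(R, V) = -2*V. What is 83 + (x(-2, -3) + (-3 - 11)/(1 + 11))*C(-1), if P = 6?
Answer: -62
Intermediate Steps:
C(E) = E**2*(-24 + 6*E) (C(E) = (6*(E - 4))*E**2 = (6*(-4 + E))*E**2 = (-24 + 6*E)*E**2 = E**2*(-24 + 6*E))
83 + (x(-2, -3) + (-3 - 11)/(1 + 11))*C(-1) = 83 + (-2*(-3) + (-3 - 11)/(1 + 11))*(6*(-1)**2*(-4 - 1)) = 83 + (6 - 14/12)*(6*1*(-5)) = 83 + (6 - 14*1/12)*(-30) = 83 + (6 - 7/6)*(-30) = 83 + (29/6)*(-30) = 83 - 145 = -62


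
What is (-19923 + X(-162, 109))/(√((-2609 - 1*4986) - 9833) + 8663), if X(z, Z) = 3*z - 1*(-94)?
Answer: -175988845/75064997 + 40630*I*√4357/75064997 ≈ -2.3445 + 0.035728*I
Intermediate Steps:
X(z, Z) = 94 + 3*z (X(z, Z) = 3*z + 94 = 94 + 3*z)
(-19923 + X(-162, 109))/(√((-2609 - 1*4986) - 9833) + 8663) = (-19923 + (94 + 3*(-162)))/(√((-2609 - 1*4986) - 9833) + 8663) = (-19923 + (94 - 486))/(√((-2609 - 4986) - 9833) + 8663) = (-19923 - 392)/(√(-7595 - 9833) + 8663) = -20315/(√(-17428) + 8663) = -20315/(2*I*√4357 + 8663) = -20315/(8663 + 2*I*√4357)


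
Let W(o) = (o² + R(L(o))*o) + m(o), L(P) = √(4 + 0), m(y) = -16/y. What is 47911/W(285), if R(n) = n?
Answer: 13654635/23311559 ≈ 0.58574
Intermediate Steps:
L(P) = 2 (L(P) = √4 = 2)
W(o) = o² - 16/o + 2*o (W(o) = (o² + 2*o) - 16/o = o² - 16/o + 2*o)
47911/W(285) = 47911/(((-16 + 285²*(2 + 285))/285)) = 47911/(((-16 + 81225*287)/285)) = 47911/(((-16 + 23311575)/285)) = 47911/(((1/285)*23311559)) = 47911/(23311559/285) = 47911*(285/23311559) = 13654635/23311559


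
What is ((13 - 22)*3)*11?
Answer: -297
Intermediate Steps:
((13 - 22)*3)*11 = -9*3*11 = -27*11 = -297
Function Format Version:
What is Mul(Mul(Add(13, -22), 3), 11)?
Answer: -297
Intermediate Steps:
Mul(Mul(Add(13, -22), 3), 11) = Mul(Mul(-9, 3), 11) = Mul(-27, 11) = -297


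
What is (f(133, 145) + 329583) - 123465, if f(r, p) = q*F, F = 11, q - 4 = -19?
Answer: 205953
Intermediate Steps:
q = -15 (q = 4 - 19 = -15)
f(r, p) = -165 (f(r, p) = -15*11 = -165)
(f(133, 145) + 329583) - 123465 = (-165 + 329583) - 123465 = 329418 - 123465 = 205953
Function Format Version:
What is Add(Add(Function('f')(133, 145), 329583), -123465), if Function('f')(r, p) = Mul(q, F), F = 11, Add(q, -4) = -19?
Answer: 205953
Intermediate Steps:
q = -15 (q = Add(4, -19) = -15)
Function('f')(r, p) = -165 (Function('f')(r, p) = Mul(-15, 11) = -165)
Add(Add(Function('f')(133, 145), 329583), -123465) = Add(Add(-165, 329583), -123465) = Add(329418, -123465) = 205953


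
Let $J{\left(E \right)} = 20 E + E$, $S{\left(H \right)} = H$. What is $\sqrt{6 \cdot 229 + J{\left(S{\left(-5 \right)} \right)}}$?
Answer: $3 \sqrt{141} \approx 35.623$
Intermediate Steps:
$J{\left(E \right)} = 21 E$
$\sqrt{6 \cdot 229 + J{\left(S{\left(-5 \right)} \right)}} = \sqrt{6 \cdot 229 + 21 \left(-5\right)} = \sqrt{1374 - 105} = \sqrt{1269} = 3 \sqrt{141}$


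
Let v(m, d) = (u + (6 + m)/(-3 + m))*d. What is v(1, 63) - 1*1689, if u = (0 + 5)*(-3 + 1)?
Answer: -5079/2 ≈ -2539.5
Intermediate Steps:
u = -10 (u = 5*(-2) = -10)
v(m, d) = d*(-10 + (6 + m)/(-3 + m)) (v(m, d) = (-10 + (6 + m)/(-3 + m))*d = d*(-10 + (6 + m)/(-3 + m)))
v(1, 63) - 1*1689 = 9*63*(4 - 1*1)/(-3 + 1) - 1*1689 = 9*63*(4 - 1)/(-2) - 1689 = 9*63*(-½)*3 - 1689 = -1701/2 - 1689 = -5079/2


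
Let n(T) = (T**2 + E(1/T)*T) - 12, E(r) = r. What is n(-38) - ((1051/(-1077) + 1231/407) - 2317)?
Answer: 1642873220/438339 ≈ 3748.0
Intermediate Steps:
n(T) = -11 + T**2 (n(T) = (T**2 + T/T) - 12 = (T**2 + 1) - 12 = (1 + T**2) - 12 = -11 + T**2)
n(-38) - ((1051/(-1077) + 1231/407) - 2317) = (-11 + (-38)**2) - ((1051/(-1077) + 1231/407) - 2317) = (-11 + 1444) - ((1051*(-1/1077) + 1231*(1/407)) - 2317) = 1433 - ((-1051/1077 + 1231/407) - 2317) = 1433 - (898030/438339 - 2317) = 1433 - 1*(-1014733433/438339) = 1433 + 1014733433/438339 = 1642873220/438339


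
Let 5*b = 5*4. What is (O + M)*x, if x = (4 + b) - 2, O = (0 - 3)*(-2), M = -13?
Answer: -42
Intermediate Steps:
b = 4 (b = (5*4)/5 = (⅕)*20 = 4)
O = 6 (O = -3*(-2) = 6)
x = 6 (x = (4 + 4) - 2 = 8 - 2 = 6)
(O + M)*x = (6 - 13)*6 = -7*6 = -42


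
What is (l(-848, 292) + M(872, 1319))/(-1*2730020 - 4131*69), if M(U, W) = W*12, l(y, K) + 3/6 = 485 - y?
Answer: -34321/6030118 ≈ -0.0056916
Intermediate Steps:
l(y, K) = 969/2 - y (l(y, K) = -½ + (485 - y) = 969/2 - y)
M(U, W) = 12*W
(l(-848, 292) + M(872, 1319))/(-1*2730020 - 4131*69) = ((969/2 - 1*(-848)) + 12*1319)/(-1*2730020 - 4131*69) = ((969/2 + 848) + 15828)/(-2730020 - 285039) = (2665/2 + 15828)/(-3015059) = (34321/2)*(-1/3015059) = -34321/6030118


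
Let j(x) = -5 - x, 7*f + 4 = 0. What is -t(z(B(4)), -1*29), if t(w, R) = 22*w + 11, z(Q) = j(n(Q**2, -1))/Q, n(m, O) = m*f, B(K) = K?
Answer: -473/14 ≈ -33.786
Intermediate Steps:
f = -4/7 (f = -4/7 + (1/7)*0 = -4/7 + 0 = -4/7 ≈ -0.57143)
n(m, O) = -4*m/7 (n(m, O) = m*(-4/7) = -4*m/7)
z(Q) = (-5 + 4*Q**2/7)/Q (z(Q) = (-5 - (-4)*Q**2/7)/Q = (-5 + 4*Q**2/7)/Q)
t(w, R) = 11 + 22*w
-t(z(B(4)), -1*29) = -(11 + 22*(-5/4 + (4/7)*4)) = -(11 + 22*(-5*1/4 + 16/7)) = -(11 + 22*(-5/4 + 16/7)) = -(11 + 22*(29/28)) = -(11 + 319/14) = -1*473/14 = -473/14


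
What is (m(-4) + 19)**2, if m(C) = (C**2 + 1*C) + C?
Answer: 729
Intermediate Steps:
m(C) = C**2 + 2*C (m(C) = (C**2 + C) + C = (C + C**2) + C = C**2 + 2*C)
(m(-4) + 19)**2 = (-4*(2 - 4) + 19)**2 = (-4*(-2) + 19)**2 = (8 + 19)**2 = 27**2 = 729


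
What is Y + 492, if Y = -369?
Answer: 123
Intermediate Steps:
Y + 492 = -369 + 492 = 123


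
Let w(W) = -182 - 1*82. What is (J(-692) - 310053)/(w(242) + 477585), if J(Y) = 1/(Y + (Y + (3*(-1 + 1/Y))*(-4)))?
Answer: -73592009882/113293571313 ≈ -0.64957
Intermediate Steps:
w(W) = -264 (w(W) = -182 - 82 = -264)
J(Y) = 1/(12 - 12/Y + 2*Y) (J(Y) = 1/(Y + (Y + (3*(-1 + 1/Y))*(-4))) = 1/(Y + (Y + (-3 + 3/Y)*(-4))) = 1/(Y + (Y + (12 - 12/Y))) = 1/(Y + (12 + Y - 12/Y)) = 1/(12 - 12/Y + 2*Y))
(J(-692) - 310053)/(w(242) + 477585) = ((1/2)*(-692)/(-6 + (-692)**2 + 6*(-692)) - 310053)/(-264 + 477585) = ((1/2)*(-692)/(-6 + 478864 - 4152) - 310053)/477321 = ((1/2)*(-692)/474706 - 310053)*(1/477321) = ((1/2)*(-692)*(1/474706) - 310053)*(1/477321) = (-173/237353 - 310053)*(1/477321) = -73592009882/237353*1/477321 = -73592009882/113293571313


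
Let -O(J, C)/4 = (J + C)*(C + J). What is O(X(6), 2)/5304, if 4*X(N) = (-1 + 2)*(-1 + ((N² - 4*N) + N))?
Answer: -625/21216 ≈ -0.029459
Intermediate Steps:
X(N) = -¼ - 3*N/4 + N²/4 (X(N) = ((-1 + 2)*(-1 + ((N² - 4*N) + N)))/4 = (1*(-1 + (N² - 3*N)))/4 = (1*(-1 + N² - 3*N))/4 = (-1 + N² - 3*N)/4 = -¼ - 3*N/4 + N²/4)
O(J, C) = -4*(C + J)² (O(J, C) = -4*(J + C)*(C + J) = -4*(C + J)*(C + J) = -4*(C + J)²)
O(X(6), 2)/5304 = -4*(2 + (-¼ - ¾*6 + (¼)*6²))²/5304 = -4*(2 + (-¼ - 9/2 + (¼)*36))²*(1/5304) = -4*(2 + (-¼ - 9/2 + 9))²*(1/5304) = -4*(2 + 17/4)²*(1/5304) = -4*(25/4)²*(1/5304) = -4*625/16*(1/5304) = -625/4*1/5304 = -625/21216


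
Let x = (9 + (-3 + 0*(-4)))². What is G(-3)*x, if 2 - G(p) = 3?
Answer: -36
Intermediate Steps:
G(p) = -1 (G(p) = 2 - 1*3 = 2 - 3 = -1)
x = 36 (x = (9 + (-3 + 0))² = (9 - 3)² = 6² = 36)
G(-3)*x = -1*36 = -36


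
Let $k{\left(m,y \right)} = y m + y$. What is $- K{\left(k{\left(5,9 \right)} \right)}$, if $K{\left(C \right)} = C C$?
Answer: $-2916$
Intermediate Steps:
$k{\left(m,y \right)} = y + m y$ ($k{\left(m,y \right)} = m y + y = y + m y$)
$K{\left(C \right)} = C^{2}$
$- K{\left(k{\left(5,9 \right)} \right)} = - \left(9 \left(1 + 5\right)\right)^{2} = - \left(9 \cdot 6\right)^{2} = - 54^{2} = \left(-1\right) 2916 = -2916$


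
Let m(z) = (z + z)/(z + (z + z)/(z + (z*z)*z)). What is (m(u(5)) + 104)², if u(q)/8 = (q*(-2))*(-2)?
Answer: 47130926784469056/4194635782561 ≈ 11236.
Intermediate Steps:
u(q) = 32*q (u(q) = 8*((q*(-2))*(-2)) = 8*(-2*q*(-2)) = 8*(4*q) = 32*q)
m(z) = 2*z/(z + 2*z/(z + z³)) (m(z) = (2*z)/(z + (2*z)/(z + z²*z)) = (2*z)/(z + (2*z)/(z + z³)) = (2*z)/(z + 2*z/(z + z³)) = 2*z/(z + 2*z/(z + z³)))
(m(u(5)) + 104)² = (2*(32*5)*(1 + (32*5)²)/(2 + 32*5 + (32*5)³) + 104)² = (2*160*(1 + 160²)/(2 + 160 + 160³) + 104)² = (2*160*(1 + 25600)/(2 + 160 + 4096000) + 104)² = (2*160*25601/4096162 + 104)² = (2*160*(1/4096162)*25601 + 104)² = (4096160/2048081 + 104)² = (217096584/2048081)² = 47130926784469056/4194635782561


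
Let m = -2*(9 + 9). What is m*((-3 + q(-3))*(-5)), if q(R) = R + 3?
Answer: -540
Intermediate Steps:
q(R) = 3 + R
m = -36 (m = -2*18 = -36)
m*((-3 + q(-3))*(-5)) = -36*(-3 + (3 - 3))*(-5) = -36*(-3 + 0)*(-5) = -(-108)*(-5) = -36*15 = -540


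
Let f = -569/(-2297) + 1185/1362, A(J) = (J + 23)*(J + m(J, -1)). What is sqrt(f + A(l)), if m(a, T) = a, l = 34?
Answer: 3*sqrt(468489841779878)/1042838 ≈ 62.266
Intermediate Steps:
A(J) = 2*J*(23 + J) (A(J) = (J + 23)*(J + J) = (23 + J)*(2*J) = 2*J*(23 + J))
f = 1165641/1042838 (f = -569*(-1/2297) + 1185*(1/1362) = 569/2297 + 395/454 = 1165641/1042838 ≈ 1.1178)
sqrt(f + A(l)) = sqrt(1165641/1042838 + 2*34*(23 + 34)) = sqrt(1165641/1042838 + 2*34*57) = sqrt(1165641/1042838 + 3876) = sqrt(4043205729/1042838) = 3*sqrt(468489841779878)/1042838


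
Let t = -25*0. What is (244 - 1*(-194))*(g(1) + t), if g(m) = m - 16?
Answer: -6570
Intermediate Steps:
g(m) = -16 + m
t = 0
(244 - 1*(-194))*(g(1) + t) = (244 - 1*(-194))*((-16 + 1) + 0) = (244 + 194)*(-15 + 0) = 438*(-15) = -6570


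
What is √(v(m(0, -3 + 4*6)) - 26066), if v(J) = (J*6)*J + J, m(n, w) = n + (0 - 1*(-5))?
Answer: 3*I*√2879 ≈ 160.97*I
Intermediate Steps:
m(n, w) = 5 + n (m(n, w) = n + (0 + 5) = n + 5 = 5 + n)
v(J) = J + 6*J² (v(J) = (6*J)*J + J = 6*J² + J = J + 6*J²)
√(v(m(0, -3 + 4*6)) - 26066) = √((5 + 0)*(1 + 6*(5 + 0)) - 26066) = √(5*(1 + 6*5) - 26066) = √(5*(1 + 30) - 26066) = √(5*31 - 26066) = √(155 - 26066) = √(-25911) = 3*I*√2879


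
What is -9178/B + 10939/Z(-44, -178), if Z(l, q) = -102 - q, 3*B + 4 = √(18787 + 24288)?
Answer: 154217355/1090828 - 45890*√1723/14353 ≈ 8.6620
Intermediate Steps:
B = -4/3 + 5*√1723/3 (B = -4/3 + √(18787 + 24288)/3 = -4/3 + √43075/3 = -4/3 + (5*√1723)/3 = -4/3 + 5*√1723/3 ≈ 67.848)
-9178/B + 10939/Z(-44, -178) = -9178/(-4/3 + 5*√1723/3) + 10939/(-102 - 1*(-178)) = -9178/(-4/3 + 5*√1723/3) + 10939/(-102 + 178) = -9178/(-4/3 + 5*√1723/3) + 10939/76 = 10939/76 - 9178/(-4/3 + 5*√1723/3)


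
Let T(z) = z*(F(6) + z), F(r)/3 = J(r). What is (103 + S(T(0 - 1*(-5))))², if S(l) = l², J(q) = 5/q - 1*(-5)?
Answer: 2604775369/16 ≈ 1.6280e+8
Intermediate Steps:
J(q) = 5 + 5/q (J(q) = 5/q + 5 = 5 + 5/q)
F(r) = 15 + 15/r (F(r) = 3*(5 + 5/r) = 15 + 15/r)
T(z) = z*(35/2 + z) (T(z) = z*((15 + 15/6) + z) = z*((15 + 15*(⅙)) + z) = z*((15 + 5/2) + z) = z*(35/2 + z))
(103 + S(T(0 - 1*(-5))))² = (103 + ((0 - 1*(-5))*(35 + 2*(0 - 1*(-5)))/2)²)² = (103 + ((0 + 5)*(35 + 2*(0 + 5))/2)²)² = (103 + ((½)*5*(35 + 2*5))²)² = (103 + ((½)*5*(35 + 10))²)² = (103 + ((½)*5*45)²)² = (103 + (225/2)²)² = (103 + 50625/4)² = (51037/4)² = 2604775369/16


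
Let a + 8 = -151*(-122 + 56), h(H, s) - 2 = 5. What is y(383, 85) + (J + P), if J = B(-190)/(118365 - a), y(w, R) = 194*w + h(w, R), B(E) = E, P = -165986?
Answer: -9938428729/108407 ≈ -91677.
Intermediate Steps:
h(H, s) = 7 (h(H, s) = 2 + 5 = 7)
y(w, R) = 7 + 194*w (y(w, R) = 194*w + 7 = 7 + 194*w)
a = 9958 (a = -8 - 151*(-122 + 56) = -8 - 151*(-66) = -8 + 9966 = 9958)
J = -190/108407 (J = -190/(118365 - 1*9958) = -190/(118365 - 9958) = -190/108407 ≈ -0.0017527)
y(383, 85) + (J + P) = (7 + 194*383) + (-190/108407 - 165986) = (7 + 74302) - 17994044492/108407 = 74309 - 17994044492/108407 = -9938428729/108407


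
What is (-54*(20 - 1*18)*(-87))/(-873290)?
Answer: -4698/436645 ≈ -0.010759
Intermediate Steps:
(-54*(20 - 1*18)*(-87))/(-873290) = (-54*(20 - 18)*(-87))*(-1/873290) = (-54*2*(-87))*(-1/873290) = -108*(-87)*(-1/873290) = 9396*(-1/873290) = -4698/436645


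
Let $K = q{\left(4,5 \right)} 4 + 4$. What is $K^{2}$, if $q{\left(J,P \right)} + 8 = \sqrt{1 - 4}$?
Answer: $736 - 224 i \sqrt{3} \approx 736.0 - 387.98 i$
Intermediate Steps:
$q{\left(J,P \right)} = -8 + i \sqrt{3}$ ($q{\left(J,P \right)} = -8 + \sqrt{1 - 4} = -8 + \sqrt{-3} = -8 + i \sqrt{3}$)
$K = -28 + 4 i \sqrt{3}$ ($K = \left(-8 + i \sqrt{3}\right) 4 + 4 = \left(-32 + 4 i \sqrt{3}\right) + 4 = -28 + 4 i \sqrt{3} \approx -28.0 + 6.9282 i$)
$K^{2} = \left(-28 + 4 i \sqrt{3}\right)^{2}$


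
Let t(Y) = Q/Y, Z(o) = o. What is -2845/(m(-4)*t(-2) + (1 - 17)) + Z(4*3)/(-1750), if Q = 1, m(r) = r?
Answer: 355613/1750 ≈ 203.21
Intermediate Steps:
t(Y) = 1/Y
-2845/(m(-4)*t(-2) + (1 - 17)) + Z(4*3)/(-1750) = -2845/(-4/(-2) + (1 - 17)) + (4*3)/(-1750) = -2845/(-4*(-½) - 16) + 12*(-1/1750) = -2845/(2 - 16) - 6/875 = -2845/(-14) - 6/875 = -2845*(-1/14) - 6/875 = 2845/14 - 6/875 = 355613/1750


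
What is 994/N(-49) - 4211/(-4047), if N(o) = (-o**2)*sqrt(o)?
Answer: 4211/4047 + 142*I/2401 ≈ 1.0405 + 0.059142*I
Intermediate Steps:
N(o) = -o**(5/2)
994/N(-49) - 4211/(-4047) = 994/((-(-49)**(5/2))) - 4211/(-4047) = 994/((-16807*I)) - 4211*(-1/4047) = 994/((-16807*I)) + 4211/4047 = 994*(I/16807) + 4211/4047 = 142*I/2401 + 4211/4047 = 4211/4047 + 142*I/2401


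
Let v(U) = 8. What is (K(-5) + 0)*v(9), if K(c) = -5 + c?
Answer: -80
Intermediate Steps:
(K(-5) + 0)*v(9) = ((-5 - 5) + 0)*8 = (-10 + 0)*8 = -10*8 = -80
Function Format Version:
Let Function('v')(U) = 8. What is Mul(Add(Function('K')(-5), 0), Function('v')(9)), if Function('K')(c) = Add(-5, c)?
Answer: -80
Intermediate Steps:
Mul(Add(Function('K')(-5), 0), Function('v')(9)) = Mul(Add(Add(-5, -5), 0), 8) = Mul(Add(-10, 0), 8) = Mul(-10, 8) = -80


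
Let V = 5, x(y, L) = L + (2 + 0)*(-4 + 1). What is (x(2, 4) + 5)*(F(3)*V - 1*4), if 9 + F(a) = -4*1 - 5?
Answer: -282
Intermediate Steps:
x(y, L) = -6 + L (x(y, L) = L + 2*(-3) = L - 6 = -6 + L)
F(a) = -18 (F(a) = -9 + (-4*1 - 5) = -9 + (-4 - 5) = -9 - 9 = -18)
(x(2, 4) + 5)*(F(3)*V - 1*4) = ((-6 + 4) + 5)*(-18*5 - 1*4) = (-2 + 5)*(-90 - 4) = 3*(-94) = -282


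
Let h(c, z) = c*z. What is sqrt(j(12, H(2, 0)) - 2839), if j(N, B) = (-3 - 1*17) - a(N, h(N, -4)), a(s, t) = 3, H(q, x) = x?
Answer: 3*I*sqrt(318) ≈ 53.498*I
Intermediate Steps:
j(N, B) = -23 (j(N, B) = (-3 - 1*17) - 1*3 = (-3 - 17) - 3 = -20 - 3 = -23)
sqrt(j(12, H(2, 0)) - 2839) = sqrt(-23 - 2839) = sqrt(-2862) = 3*I*sqrt(318)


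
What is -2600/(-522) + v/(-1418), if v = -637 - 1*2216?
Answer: 2588033/370098 ≈ 6.9928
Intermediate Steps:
v = -2853 (v = -637 - 2216 = -2853)
-2600/(-522) + v/(-1418) = -2600/(-522) - 2853/(-1418) = -2600*(-1/522) - 2853*(-1/1418) = 1300/261 + 2853/1418 = 2588033/370098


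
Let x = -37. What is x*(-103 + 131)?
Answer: -1036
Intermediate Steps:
x*(-103 + 131) = -37*(-103 + 131) = -37*28 = -1036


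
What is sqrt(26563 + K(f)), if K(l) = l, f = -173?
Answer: sqrt(26390) ≈ 162.45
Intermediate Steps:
sqrt(26563 + K(f)) = sqrt(26563 - 173) = sqrt(26390)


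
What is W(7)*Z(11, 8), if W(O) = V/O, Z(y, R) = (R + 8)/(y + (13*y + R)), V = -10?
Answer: -80/567 ≈ -0.14109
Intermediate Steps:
Z(y, R) = (8 + R)/(R + 14*y) (Z(y, R) = (8 + R)/(y + (R + 13*y)) = (8 + R)/(R + 14*y))
W(O) = -10/O
W(7)*Z(11, 8) = (-10/7)*((8 + 8)/(8 + 14*11)) = (-10*1/7)*(16/(8 + 154)) = -10*16/(7*162) = -5*16/567 = -10/7*8/81 = -80/567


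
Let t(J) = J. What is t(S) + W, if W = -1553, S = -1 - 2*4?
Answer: -1562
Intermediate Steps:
S = -9 (S = -1 - 8 = -9)
t(S) + W = -9 - 1553 = -1562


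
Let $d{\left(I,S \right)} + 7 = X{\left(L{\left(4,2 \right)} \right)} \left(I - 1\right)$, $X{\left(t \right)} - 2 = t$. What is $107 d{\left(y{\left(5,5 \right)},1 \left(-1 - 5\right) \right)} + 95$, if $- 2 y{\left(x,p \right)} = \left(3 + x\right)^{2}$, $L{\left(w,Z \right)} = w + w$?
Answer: $-35964$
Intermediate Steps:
$L{\left(w,Z \right)} = 2 w$
$X{\left(t \right)} = 2 + t$
$y{\left(x,p \right)} = - \frac{\left(3 + x\right)^{2}}{2}$
$d{\left(I,S \right)} = -17 + 10 I$ ($d{\left(I,S \right)} = -7 + \left(2 + 2 \cdot 4\right) \left(I - 1\right) = -7 + \left(2 + 8\right) \left(-1 + I\right) = -7 + 10 \left(-1 + I\right) = -7 + \left(-10 + 10 I\right) = -17 + 10 I$)
$107 d{\left(y{\left(5,5 \right)},1 \left(-1 - 5\right) \right)} + 95 = 107 \left(-17 + 10 \left(- \frac{\left(3 + 5\right)^{2}}{2}\right)\right) + 95 = 107 \left(-17 + 10 \left(- \frac{8^{2}}{2}\right)\right) + 95 = 107 \left(-17 + 10 \left(\left(- \frac{1}{2}\right) 64\right)\right) + 95 = 107 \left(-17 + 10 \left(-32\right)\right) + 95 = 107 \left(-17 - 320\right) + 95 = 107 \left(-337\right) + 95 = -36059 + 95 = -35964$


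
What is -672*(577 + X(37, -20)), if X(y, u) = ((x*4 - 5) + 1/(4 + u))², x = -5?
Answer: -6478773/8 ≈ -8.0985e+5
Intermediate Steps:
X(y, u) = (-25 + 1/(4 + u))² (X(y, u) = ((-5*4 - 5) + 1/(4 + u))² = ((-20 - 5) + 1/(4 + u))² = (-25 + 1/(4 + u))²)
-672*(577 + X(37, -20)) = -672*(577 + (99 + 25*(-20))²/(4 - 20)²) = -672*(577 + (99 - 500)²/(-16)²) = -672*(577 + (1/256)*(-401)²) = -672*(577 + (1/256)*160801) = -672*(577 + 160801/256) = -672*308513/256 = -6478773/8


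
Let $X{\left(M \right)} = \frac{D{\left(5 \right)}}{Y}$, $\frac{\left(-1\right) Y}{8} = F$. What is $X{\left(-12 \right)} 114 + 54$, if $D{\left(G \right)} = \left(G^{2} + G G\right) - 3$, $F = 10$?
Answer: $- \frac{519}{40} \approx -12.975$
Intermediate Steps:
$Y = -80$ ($Y = \left(-8\right) 10 = -80$)
$D{\left(G \right)} = -3 + 2 G^{2}$ ($D{\left(G \right)} = \left(G^{2} + G^{2}\right) - 3 = 2 G^{2} - 3 = -3 + 2 G^{2}$)
$X{\left(M \right)} = - \frac{47}{80}$ ($X{\left(M \right)} = \frac{-3 + 2 \cdot 5^{2}}{-80} = \left(-3 + 2 \cdot 25\right) \left(- \frac{1}{80}\right) = \left(-3 + 50\right) \left(- \frac{1}{80}\right) = 47 \left(- \frac{1}{80}\right) = - \frac{47}{80}$)
$X{\left(-12 \right)} 114 + 54 = \left(- \frac{47}{80}\right) 114 + 54 = - \frac{2679}{40} + 54 = - \frac{519}{40}$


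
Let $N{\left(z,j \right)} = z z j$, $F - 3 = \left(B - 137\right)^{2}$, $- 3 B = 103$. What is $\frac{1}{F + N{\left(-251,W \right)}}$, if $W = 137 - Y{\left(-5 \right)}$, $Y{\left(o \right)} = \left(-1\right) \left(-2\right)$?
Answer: $\frac{9}{76810438} \approx 1.1717 \cdot 10^{-7}$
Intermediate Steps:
$B = - \frac{103}{3}$ ($B = \left(- \frac{1}{3}\right) 103 = - \frac{103}{3} \approx -34.333$)
$Y{\left(o \right)} = 2$
$F = \frac{264223}{9}$ ($F = 3 + \left(- \frac{103}{3} - 137\right)^{2} = 3 + \left(- \frac{514}{3}\right)^{2} = 3 + \frac{264196}{9} = \frac{264223}{9} \approx 29358.0$)
$W = 135$ ($W = 137 - 2 = 135$)
$N{\left(z,j \right)} = j z^{2}$ ($N{\left(z,j \right)} = z^{2} j = j z^{2}$)
$\frac{1}{F + N{\left(-251,W \right)}} = \frac{1}{\frac{264223}{9} + 135 \left(-251\right)^{2}} = \frac{1}{\frac{264223}{9} + 135 \cdot 63001} = \frac{1}{\frac{264223}{9} + 8505135} = \frac{1}{\frac{76810438}{9}} = \frac{9}{76810438}$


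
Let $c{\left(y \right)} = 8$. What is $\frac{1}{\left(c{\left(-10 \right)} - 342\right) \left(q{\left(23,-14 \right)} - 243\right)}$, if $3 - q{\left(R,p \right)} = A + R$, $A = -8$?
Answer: $\frac{1}{85170} \approx 1.1741 \cdot 10^{-5}$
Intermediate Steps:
$q{\left(R,p \right)} = 11 - R$ ($q{\left(R,p \right)} = 3 - \left(-8 + R\right) = 11 - R$)
$\frac{1}{\left(c{\left(-10 \right)} - 342\right) \left(q{\left(23,-14 \right)} - 243\right)} = \frac{1}{\left(8 - 342\right) \left(\left(11 - 23\right) - 243\right)} = \frac{1}{\left(-334\right) \left(\left(11 - 23\right) - 243\right)} = \frac{1}{\left(-334\right) \left(-12 - 243\right)} = \frac{1}{\left(-334\right) \left(-255\right)} = \frac{1}{85170}$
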